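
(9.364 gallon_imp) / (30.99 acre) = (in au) 2.269e-18. Check: 1 gallon_imp = 0.00454609 m^3, so 9.364 gallon_imp = 9.364 * 0.00454609 = 0.042569587 m^3. 1 acre = 4046.8564 m^2, so 30.99 acre = 30.99 * 4046.8564 = 125412.08 m^2. Combine: 0.042569587 m^3 / 125412.08 m^2 = 3.3943769e-07 m. 1 au = 1.4959787e+11 m, so 3.3943769e-07 m = 3.3943769e-07 / 1.4959787e+11 = 2.2690008e-18 au ≈ 2.269e-18 au (4 s.f.).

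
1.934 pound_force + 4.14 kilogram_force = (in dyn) 1 pound_force = 4.4482216 N, so 1.934 pound_force = 1.934 * 4.4482216 = 8.6028606 N. 1 kilogram_force = 9.80665 N, so 4.14 kilogram_force = 4.14 * 9.80665 = 40.599531 N. Sum: 8.6028606 + 40.599531 = 49.202392 N. 1 dyn = 1e-05 N, so 49.202392 N = 49.202392 / 1e-05 = 4920239.2 dyn ≈ 4.92e+06 dyn (4 s.f.). Final answer: 4.92e+06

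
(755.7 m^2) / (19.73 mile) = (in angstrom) 755.7 m^2 is already in m^2. 1 mile = 1609.344 m, so 19.73 mile = 19.73 * 1609.344 = 31752.357 m. Combine: 755.7 m^2 / 31752.357 m = 0.023799808 m. 1 angstrom = 1e-10 m, so 0.023799808 m = 0.023799808 / 1e-10 = 2.3799808e+08 angstrom ≈ 2.38e+08 angstrom (4 s.f.). Final answer: 2.38e+08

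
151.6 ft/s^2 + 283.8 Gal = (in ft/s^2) 1 ft/s^2 = 0.3048 m/s^2, so 151.6 ft/s^2 = 151.6 * 0.3048 = 46.20768 m/s^2. 1 Gal = 0.01 m/s^2, so 283.8 Gal = 283.8 * 0.01 = 2.838 m/s^2. Sum: 46.20768 + 2.838 = 49.04568 m/s^2. 1 ft/s^2 = 0.3048 m/s^2, so 49.04568 m/s^2 = 49.04568 / 0.3048 = 160.91102 ft/s^2 ≈ 160.9 ft/s^2 (4 s.f.). Final answer: 160.9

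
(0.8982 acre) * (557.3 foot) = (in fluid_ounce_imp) 2.173e+10. Check: 1 acre = 4046.8564 m^2, so 0.8982 acre = 0.8982 * 4046.8564 = 3634.8864 m^2. 1 foot = 0.3048 m, so 557.3 foot = 557.3 * 0.3048 = 169.86504 m. Combine: 3634.8864 m^2 * 169.86504 m = 617440.13 m^3. 1 fluid_ounce_imp = 2.8413063e-05 m^3, so 617440.13 m^3 = 617440.13 / 2.8413063e-05 = 2.1730855e+10 fluid_ounce_imp ≈ 2.173e+10 fluid_ounce_imp (4 s.f.).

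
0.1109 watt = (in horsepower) 0.0001487. Check: 0.1109 watt = 0.1109 W. 1 horsepower = 745.69987 W, so 0.1109 W = 0.1109 / 745.69987 = 0.00014871935 horsepower ≈ 0.0001487 horsepower (4 s.f.).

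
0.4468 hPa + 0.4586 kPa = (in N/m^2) 503.3. Check: 1 hPa = 100 Pa, so 0.4468 hPa = 0.4468 * 100 = 44.68 Pa. 1 kPa = 1000 Pa, so 0.4586 kPa = 0.4586 * 1000 = 458.6 Pa. Sum: 44.68 + 458.6 = 503.28 Pa. 503.28 Pa = 503.28 N/m^2 ≈ 503.3 N/m^2 (4 s.f.).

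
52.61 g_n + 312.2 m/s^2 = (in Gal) 1 g_n = 9.80665 m/s^2, so 52.61 g_n = 52.61 * 9.80665 = 515.92786 m/s^2. 312.2 m/s^2 is already in m/s^2. Sum: 515.92786 + 312.2 = 828.12786 m/s^2. 1 Gal = 0.01 m/s^2, so 828.12786 m/s^2 = 828.12786 / 0.01 = 82812.786 Gal ≈ 8.281e+04 Gal (4 s.f.). Final answer: 8.281e+04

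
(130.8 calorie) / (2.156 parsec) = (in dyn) 1 calorie = 4.184 J, so 130.8 calorie = 130.8 * 4.184 = 547.2672 J. 1 parsec = 3.0856776e+16 m, so 2.156 parsec = 2.156 * 3.0856776e+16 = 6.6527209e+16 m. Combine: 547.2672 J / 6.6527209e+16 m = 8.2262162e-15 N. 1 dyn = 1e-05 N, so 8.2262162e-15 N = 8.2262162e-15 / 1e-05 = 8.2262162e-10 dyn ≈ 8.226e-10 dyn (4 s.f.). Final answer: 8.226e-10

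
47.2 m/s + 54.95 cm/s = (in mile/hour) 47.2 m/s is already in m/s. 1 cm/s = 0.01 m/s, so 54.95 cm/s = 54.95 * 0.01 = 0.5495 m/s. Sum: 47.2 + 0.5495 = 47.7495 m/s. 1 mile/hour = 0.44704 m/s, so 47.7495 m/s = 47.7495 / 0.44704 = 106.81259 mile/hour ≈ 106.8 mile/hour (4 s.f.). Final answer: 106.8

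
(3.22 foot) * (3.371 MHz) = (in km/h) 1.191e+07. Check: 1 foot = 0.3048 m, so 3.22 foot = 3.22 * 0.3048 = 0.981456 m. 1 MHz = 1000000 Hz, so 3.371 MHz = 3.371 * 1000000 = 3371000 Hz. Combine: 0.981456 m * 3371000 Hz = 3308488.2 m/s. 1 km/h = 0.27777778 m/s, so 3308488.2 m/s = 3308488.2 / 0.27777778 = 11910557 km/h ≈ 1.191e+07 km/h (4 s.f.).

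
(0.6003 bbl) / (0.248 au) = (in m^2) 1 bbl = 0.15898729 m^3, so 0.6003 bbl = 0.6003 * 0.15898729 = 0.095440073 m^3. 1 au = 1.4959787e+11 m, so 0.248 au = 0.248 * 1.4959787e+11 = 3.7100272e+10 m. Combine: 0.095440073 m^3 / 3.7100272e+10 m = 2.5724899e-12 m^2. Result: 2.5724899e-12 m^2 ≈ 2.572e-12 m^2 (4 s.f.). Final answer: 2.572e-12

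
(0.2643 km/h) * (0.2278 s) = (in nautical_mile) 9.03e-06. Check: 1 km/h = 0.27777778 m/s, so 0.2643 km/h = 0.2643 * 0.27777778 = 0.073416667 m/s. 0.2278 s is already in s. Combine: 0.073416667 m/s * 0.2278 s = 0.016724317 m. 1 nautical_mile = 1852 m, so 0.016724317 m = 0.016724317 / 1852 = 9.0304086e-06 nautical_mile ≈ 9.03e-06 nautical_mile (4 s.f.).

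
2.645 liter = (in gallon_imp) 0.5818. Check: 1 liter = 0.001 m^3, so 2.645 liter = 2.645 * 0.001 = 0.002645 m^3. 1 gallon_imp = 0.00454609 m^3, so 0.002645 m^3 = 0.002645 / 0.00454609 = 0.58181866 gallon_imp ≈ 0.5818 gallon_imp (4 s.f.).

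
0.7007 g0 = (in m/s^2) 1 g0 = 9.80665 m/s^2, so 0.7007 g0 = 0.7007 * 9.80665 = 6.8715197 m/s^2. Result: 6.8715197 m/s^2 ≈ 6.872 m/s^2 (4 s.f.). Final answer: 6.872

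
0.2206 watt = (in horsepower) 0.2206 watt = 0.2206 W. 1 horsepower = 745.69987 W, so 0.2206 W = 0.2206 / 745.69987 = 0.00029582947 horsepower ≈ 0.0002958 horsepower (4 s.f.). Final answer: 0.0002958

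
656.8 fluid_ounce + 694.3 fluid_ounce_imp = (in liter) 39.15. Check: 1 fluid_ounce = 2.957353e-05 m^3, so 656.8 fluid_ounce = 656.8 * 2.957353e-05 = 0.019423894 m^3. 1 fluid_ounce_imp = 2.8413063e-05 m^3, so 694.3 fluid_ounce_imp = 694.3 * 2.8413063e-05 = 0.019727189 m^3. Sum: 0.019423894 + 0.019727189 = 0.039151084 m^3. 1 liter = 0.001 m^3, so 0.039151084 m^3 = 0.039151084 / 0.001 = 39.151084 liter ≈ 39.15 liter (4 s.f.).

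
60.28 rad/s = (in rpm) 1 rpm = 0.10471976 rad/s, so 60.28 rad/s = 60.28 / 0.10471976 = 575.6316 rpm ≈ 575.6 rpm (4 s.f.). Final answer: 575.6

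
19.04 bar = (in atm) 18.79. Check: 1 bar = 100000 Pa, so 19.04 bar = 19.04 * 100000 = 1904000 Pa. 1 atm = 101325 Pa, so 1904000 Pa = 1904000 / 101325 = 18.791019 atm ≈ 18.79 atm (4 s.f.).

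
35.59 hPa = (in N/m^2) 3559. Check: 1 hPa = 100 Pa, so 35.59 hPa = 35.59 * 100 = 3559 Pa. 3559 Pa = 3559 N/m^2.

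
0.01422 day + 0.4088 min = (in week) 0.002072. Check: 1 day = 86400 s, so 0.01422 day = 0.01422 * 86400 = 1228.608 s. 1 min = 60 s, so 0.4088 min = 0.4088 * 60 = 24.528 s. Sum: 1228.608 + 24.528 = 1253.136 s. 1 week = 604800 s, so 1253.136 s = 1253.136 / 604800 = 0.0020719841 week ≈ 0.002072 week (4 s.f.).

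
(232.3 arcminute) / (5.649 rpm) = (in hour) 3.173e-05. Check: 1 arcminute = 0.00029088821 rad, so 232.3 arcminute = 232.3 * 0.00029088821 = 0.067573331 rad. 1 rpm = 0.10471976 rad/s, so 5.649 rpm = 5.649 * 0.10471976 = 0.5915619 rad/s. Combine: 0.067573331 rad / 0.5915619 rad/s = 0.11422867 s. 1 hour = 3600 s, so 0.11422867 s = 0.11422867 / 3600 = 3.1730187e-05 hour ≈ 3.173e-05 hour (4 s.f.).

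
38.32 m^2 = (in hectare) 0.003832. Check: 1 hectare = 10000 m^2, so 38.32 m^2 = 38.32 / 10000 = 0.003832 hectare.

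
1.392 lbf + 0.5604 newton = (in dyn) 6.752e+05. Check: 1 lbf = 4.4482216 N, so 1.392 lbf = 1.392 * 4.4482216 = 6.1919245 N. 0.5604 newton = 0.5604 N. Sum: 6.1919245 + 0.5604 = 6.7523245 N. 1 dyn = 1e-05 N, so 6.7523245 N = 6.7523245 / 1e-05 = 675232.45 dyn ≈ 6.752e+05 dyn (4 s.f.).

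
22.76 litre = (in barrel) 1 litre = 0.001 m^3, so 22.76 litre = 22.76 * 0.001 = 0.02276 m^3. 1 barrel = 0.15898729 m^3, so 0.02276 m^3 = 0.02276 / 0.15898729 = 0.14315609 barrel ≈ 0.1432 barrel (4 s.f.). Final answer: 0.1432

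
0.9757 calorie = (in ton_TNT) 9.757e-10. Check: 1 calorie = 4.184 J, so 0.9757 calorie = 0.9757 * 4.184 = 4.0823288 J. 1 ton_TNT = 4.184e+09 J, so 4.0823288 J = 4.0823288 / 4.184e+09 = 9.757e-10 ton_TNT.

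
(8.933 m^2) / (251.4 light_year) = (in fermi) 0.003756. Check: 8.933 m^2 is already in m^2. 1 light_year = 9.4607305e+15 m, so 251.4 light_year = 251.4 * 9.4607305e+15 = 2.3784276e+18 m. Combine: 8.933 m^2 / 2.3784276e+18 m = 3.7558427e-18 m. 1 fermi = 1e-15 m, so 3.7558427e-18 m = 3.7558427e-18 / 1e-15 = 0.0037558427 fermi ≈ 0.003756 fermi (4 s.f.).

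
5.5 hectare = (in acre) 13.59. Check: 1 hectare = 10000 m^2, so 5.5 hectare = 5.5 * 10000 = 55000 m^2. 1 acre = 4046.8564 m^2, so 55000 m^2 = 55000 / 4046.8564 = 13.590796 acre ≈ 13.59 acre (4 s.f.).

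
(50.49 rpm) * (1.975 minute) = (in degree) 3.59e+04. Check: 1 rpm = 0.10471976 rad/s, so 50.49 rpm = 50.49 * 0.10471976 = 5.2873004 rad/s. 1 minute = 60 s, so 1.975 minute = 1.975 * 60 = 118.5 s. Combine: 5.2873004 rad/s * 118.5 s = 626.5451 rad. 1 degree = 0.017453293 rad, so 626.5451 rad = 626.5451 / 0.017453293 = 35898.39 degree ≈ 3.59e+04 degree (4 s.f.).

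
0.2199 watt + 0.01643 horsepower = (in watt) 12.47. Check: 0.2199 watt = 0.2199 W. 1 horsepower = 745.69987 W, so 0.01643 horsepower = 0.01643 * 745.69987 = 12.251849 W. Sum: 0.2199 + 12.251849 = 12.471749 W. 12.471749 W = 12.471749 watt ≈ 12.47 watt (4 s.f.).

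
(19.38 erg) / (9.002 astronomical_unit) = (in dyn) 1 erg = 1e-07 J, so 19.38 erg = 19.38 * 1e-07 = 1.938e-06 J. 1 astronomical_unit = 1.4959787e+11 m, so 9.002 astronomical_unit = 9.002 * 1.4959787e+11 = 1.34668e+12 m. Combine: 1.938e-06 J / 1.34668e+12 m = 1.4390946e-18 N. 1 dyn = 1e-05 N, so 1.4390946e-18 N = 1.4390946e-18 / 1e-05 = 1.4390946e-13 dyn ≈ 1.439e-13 dyn (4 s.f.). Final answer: 1.439e-13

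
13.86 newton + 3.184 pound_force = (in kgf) 13.86 newton = 13.86 N. 1 pound_force = 4.4482216 N, so 3.184 pound_force = 3.184 * 4.4482216 = 14.163138 N. Sum: 13.86 + 14.163138 = 28.023138 N. 1 kgf = 9.80665 N, so 28.023138 N = 28.023138 / 9.80665 = 2.8575648 kgf ≈ 2.858 kgf (4 s.f.). Final answer: 2.858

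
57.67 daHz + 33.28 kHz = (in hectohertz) 1 daHz = 10 Hz, so 57.67 daHz = 57.67 * 10 = 576.7 Hz. 1 kHz = 1000 Hz, so 33.28 kHz = 33.28 * 1000 = 33280 Hz. Sum: 576.7 + 33280 = 33856.7 Hz. 1 hectohertz = 100 Hz, so 33856.7 Hz = 33856.7 / 100 = 338.567 hectohertz ≈ 338.6 hectohertz (4 s.f.). Final answer: 338.6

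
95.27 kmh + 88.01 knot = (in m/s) 71.74. Check: 1 kmh = 0.27777778 m/s, so 95.27 kmh = 95.27 * 0.27777778 = 26.463889 m/s. 1 knot = 0.51444444 m/s, so 88.01 knot = 88.01 * 0.51444444 = 45.276256 m/s. Sum: 26.463889 + 45.276256 = 71.740144 m/s. Result: 71.740144 m/s ≈ 71.74 m/s (4 s.f.).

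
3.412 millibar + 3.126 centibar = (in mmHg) 26.01. Check: 1 millibar = 100 Pa, so 3.412 millibar = 3.412 * 100 = 341.2 Pa. 1 centibar = 1000 Pa, so 3.126 centibar = 3.126 * 1000 = 3126 Pa. Sum: 341.2 + 3126 = 3467.2 Pa. 1 mmHg = 133.32237 Pa, so 3467.2 Pa = 3467.2 / 133.32237 = 26.006139 mmHg ≈ 26.01 mmHg (4 s.f.).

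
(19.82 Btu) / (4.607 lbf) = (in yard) 1 Btu = 1055.0559 J, so 19.82 Btu = 19.82 * 1055.0559 = 20911.207 J. 1 lbf = 4.4482216 N, so 4.607 lbf = 4.607 * 4.4482216 = 20.492957 N. Combine: 20911.207 J / 20.492957 N = 1020.4095 m. 1 yard = 0.9144 m, so 1020.4095 m = 1020.4095 / 0.9144 = 1115.9333 yard ≈ 1116 yard (4 s.f.). Final answer: 1116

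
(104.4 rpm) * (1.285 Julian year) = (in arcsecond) 1 rpm = 0.10471976 rad/s, so 104.4 rpm = 104.4 * 0.10471976 = 10.932742 rad/s. 1 Julian year = 31557600 s, so 1.285 Julian year = 1.285 * 31557600 = 40551516 s. Combine: 10.932742 rad/s * 40551516 s = 4.4333928e+08 rad. 1 arcsecond = 4.8481368e-06 rad, so 4.4333928e+08 rad = 4.4333928e+08 / 4.8481368e-06 = 9.1445291e+13 arcsecond ≈ 9.145e+13 arcsecond (4 s.f.). Final answer: 9.145e+13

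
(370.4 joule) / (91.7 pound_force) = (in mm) 370.4 joule = 370.4 J. 1 pound_force = 4.4482216 N, so 91.7 pound_force = 91.7 * 4.4482216 = 407.90192 N. Combine: 370.4 J / 407.90192 N = 0.90806142 m. 1 mm = 0.001 m, so 0.90806142 m = 0.90806142 / 0.001 = 908.06142 mm ≈ 908.1 mm (4 s.f.). Final answer: 908.1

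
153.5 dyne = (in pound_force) 0.0003451. Check: 1 dyne = 1e-05 N, so 153.5 dyne = 153.5 * 1e-05 = 0.001535 N. 1 pound_force = 4.4482216 N, so 0.001535 N = 0.001535 / 4.4482216 = 0.00034508173 pound_force ≈ 0.0003451 pound_force (4 s.f.).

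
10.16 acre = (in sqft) 1 acre = 4046.8564 m^2, so 10.16 acre = 10.16 * 4046.8564 = 41116.061 m^2. 1 sqft = 0.09290304 m^2, so 41116.061 m^2 = 41116.061 / 0.09290304 = 442569.6 sqft ≈ 4.426e+05 sqft (4 s.f.). Final answer: 4.426e+05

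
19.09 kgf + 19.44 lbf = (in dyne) 1 kgf = 9.80665 N, so 19.09 kgf = 19.09 * 9.80665 = 187.20895 N. 1 lbf = 4.4482216 N, so 19.44 lbf = 19.44 * 4.4482216 = 86.473428 N. Sum: 187.20895 + 86.473428 = 273.68238 N. 1 dyne = 1e-05 N, so 273.68238 N = 273.68238 / 1e-05 = 27368238 dyne ≈ 2.737e+07 dyne (4 s.f.). Final answer: 2.737e+07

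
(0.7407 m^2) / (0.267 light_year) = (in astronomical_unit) 1.96e-27. Check: 0.7407 m^2 is already in m^2. 1 light_year = 9.4607305e+15 m, so 0.267 light_year = 0.267 * 9.4607305e+15 = 2.526015e+15 m. Combine: 0.7407 m^2 / 2.526015e+15 m = 2.9322866e-16 m. 1 astronomical_unit = 1.4959787e+11 m, so 2.9322866e-16 m = 2.9322866e-16 / 1.4959787e+11 = 1.9601125e-27 astronomical_unit ≈ 1.96e-27 astronomical_unit (4 s.f.).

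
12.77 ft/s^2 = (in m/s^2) 3.892. Check: 1 ft/s^2 = 0.3048 m/s^2, so 12.77 ft/s^2 = 12.77 * 0.3048 = 3.892296 m/s^2. Result: 3.892296 m/s^2 ≈ 3.892 m/s^2 (4 s.f.).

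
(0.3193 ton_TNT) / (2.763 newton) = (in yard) 5.288e+08. Check: 1 ton_TNT = 4.184e+09 J, so 0.3193 ton_TNT = 0.3193 * 4.184e+09 = 1.3359512e+09 J. 2.763 newton = 2.763 N. Combine: 1.3359512e+09 J / 2.763 N = 4.8351473e+08 m. 1 yard = 0.9144 m, so 4.8351473e+08 m = 4.8351473e+08 / 0.9144 = 5.2877814e+08 yard ≈ 5.288e+08 yard (4 s.f.).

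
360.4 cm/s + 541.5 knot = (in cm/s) 2.822e+04. Check: 1 cm/s = 0.01 m/s, so 360.4 cm/s = 360.4 * 0.01 = 3.604 m/s. 1 knot = 0.51444444 m/s, so 541.5 knot = 541.5 * 0.51444444 = 278.57167 m/s. Sum: 3.604 + 278.57167 = 282.17567 m/s. 1 cm/s = 0.01 m/s, so 282.17567 m/s = 282.17567 / 0.01 = 28217.567 cm/s ≈ 2.822e+04 cm/s (4 s.f.).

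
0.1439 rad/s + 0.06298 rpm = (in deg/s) 8.623. Check: 0.1439 rad/s is already in rad/s. 1 rpm = 0.10471976 rad/s, so 0.06298 rpm = 0.06298 * 0.10471976 = 0.0065952502 rad/s. Sum: 0.1439 + 0.0065952502 = 0.15049525 rad/s. 1 deg/s = 0.017453293 rad/s, so 0.15049525 rad/s = 0.15049525 / 0.017453293 = 8.6227427 deg/s ≈ 8.623 deg/s (4 s.f.).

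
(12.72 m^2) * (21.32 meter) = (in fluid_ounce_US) 9.17e+06. Check: 12.72 m^2 is already in m^2. 21.32 meter = 21.32 m. Combine: 12.72 m^2 * 21.32 m = 271.1904 m^3. 1 fluid_ounce_US = 2.957353e-05 m^3, so 271.1904 m^3 = 271.1904 / 2.957353e-05 = 9170038.3 fluid_ounce_US ≈ 9.17e+06 fluid_ounce_US (4 s.f.).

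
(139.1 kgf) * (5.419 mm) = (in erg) 7.392e+07. Check: 1 kgf = 9.80665 N, so 139.1 kgf = 139.1 * 9.80665 = 1364.105 N. 1 mm = 0.001 m, so 5.419 mm = 5.419 * 0.001 = 0.005419 m. Combine: 1364.105 N * 0.005419 m = 7.3920851 J. 1 erg = 1e-07 J, so 7.3920851 J = 7.3920851 / 1e-07 = 73920851 erg ≈ 7.392e+07 erg (4 s.f.).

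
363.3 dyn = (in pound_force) 0.0008167. Check: 1 dyn = 1e-05 N, so 363.3 dyn = 363.3 * 1e-05 = 0.003633 N. 1 pound_force = 4.4482216 N, so 0.003633 N = 0.003633 / 4.4482216 = 0.00081673089 pound_force ≈ 0.0008167 pound_force (4 s.f.).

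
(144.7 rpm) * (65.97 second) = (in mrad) 1 rpm = 0.10471976 rad/s, so 144.7 rpm = 144.7 * 0.10471976 = 15.152949 rad/s. 65.97 second = 65.97 s. Combine: 15.152949 rad/s * 65.97 s = 999.64002 rad. 1 mrad = 0.001 rad, so 999.64002 rad = 999.64002 / 0.001 = 999640.02 mrad ≈ 9.996e+05 mrad (4 s.f.). Final answer: 9.996e+05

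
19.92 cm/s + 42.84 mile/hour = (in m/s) 19.35. Check: 1 cm/s = 0.01 m/s, so 19.92 cm/s = 19.92 * 0.01 = 0.1992 m/s. 1 mile/hour = 0.44704 m/s, so 42.84 mile/hour = 42.84 * 0.44704 = 19.151194 m/s. Sum: 0.1992 + 19.151194 = 19.350394 m/s. Result: 19.350394 m/s ≈ 19.35 m/s (4 s.f.).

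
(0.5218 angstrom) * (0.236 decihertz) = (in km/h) 4.433e-12. Check: 1 angstrom = 1e-10 m, so 0.5218 angstrom = 0.5218 * 1e-10 = 5.218e-11 m. 1 decihertz = 0.1 Hz, so 0.236 decihertz = 0.236 * 0.1 = 0.0236 Hz. Combine: 5.218e-11 m * 0.0236 Hz = 1.231448e-12 m/s. 1 km/h = 0.27777778 m/s, so 1.231448e-12 m/s = 1.231448e-12 / 0.27777778 = 4.4332128e-12 km/h ≈ 4.433e-12 km/h (4 s.f.).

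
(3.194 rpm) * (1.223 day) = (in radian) 3.534e+04. Check: 1 rpm = 0.10471976 rad/s, so 3.194 rpm = 3.194 * 0.10471976 = 0.3344749 rad/s. 1 day = 86400 s, so 1.223 day = 1.223 * 86400 = 105667.2 s. Combine: 0.3344749 rad/s * 105667.2 s = 35343.026 rad. 35343.026 rad = 35343.026 radian ≈ 3.534e+04 radian (4 s.f.).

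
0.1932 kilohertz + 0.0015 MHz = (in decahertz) 169.3. Check: 1 kilohertz = 1000 Hz, so 0.1932 kilohertz = 0.1932 * 1000 = 193.2 Hz. 1 MHz = 1000000 Hz, so 0.0015 MHz = 0.0015 * 1000000 = 1500 Hz. Sum: 193.2 + 1500 = 1693.2 Hz. 1 decahertz = 10 Hz, so 1693.2 Hz = 1693.2 / 10 = 169.32 decahertz ≈ 169.3 decahertz (4 s.f.).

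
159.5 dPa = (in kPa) 1 dPa = 0.1 Pa, so 159.5 dPa = 159.5 * 0.1 = 15.95 Pa. 1 kPa = 1000 Pa, so 15.95 Pa = 15.95 / 1000 = 0.01595 kPa. Final answer: 0.01595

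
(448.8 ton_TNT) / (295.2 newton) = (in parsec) 1 ton_TNT = 4.184e+09 J, so 448.8 ton_TNT = 448.8 * 4.184e+09 = 1.8777792e+12 J. 295.2 newton = 295.2 N. Combine: 1.8777792e+12 J / 295.2 N = 6.3610407e+09 m. 1 parsec = 3.0856776e+16 m, so 6.3610407e+09 m = 6.3610407e+09 / 3.0856776e+16 = 2.0614729e-07 parsec ≈ 2.061e-07 parsec (4 s.f.). Final answer: 2.061e-07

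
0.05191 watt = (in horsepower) 0.05191 watt = 0.05191 W. 1 horsepower = 745.69987 W, so 0.05191 W = 0.05191 / 745.69987 = 6.9612457e-05 horsepower ≈ 6.961e-05 horsepower (4 s.f.). Final answer: 6.961e-05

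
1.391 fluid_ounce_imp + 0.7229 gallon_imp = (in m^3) 0.003326. Check: 1 fluid_ounce_imp = 2.8413063e-05 m^3, so 1.391 fluid_ounce_imp = 1.391 * 2.8413063e-05 = 3.952257e-05 m^3. 1 gallon_imp = 0.00454609 m^3, so 0.7229 gallon_imp = 0.7229 * 0.00454609 = 0.0032863685 m^3. Sum: 3.952257e-05 + 0.0032863685 = 0.003325891 m^3. Result: 0.003325891 m^3 ≈ 0.003326 m^3 (4 s.f.).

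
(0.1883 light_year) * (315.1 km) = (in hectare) 5.613e+16. Check: 1 light_year = 9.4607305e+15 m, so 0.1883 light_year = 0.1883 * 9.4607305e+15 = 1.7814555e+15 m. 1 km = 1000 m, so 315.1 km = 315.1 * 1000 = 315100 m. Combine: 1.7814555e+15 m * 315100 m = 5.6133664e+20 m^2. 1 hectare = 10000 m^2, so 5.6133664e+20 m^2 = 5.6133664e+20 / 10000 = 5.6133664e+16 hectare ≈ 5.613e+16 hectare (4 s.f.).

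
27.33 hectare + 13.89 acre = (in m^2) 1 hectare = 10000 m^2, so 27.33 hectare = 27.33 * 10000 = 273300 m^2. 1 acre = 4046.8564 m^2, so 13.89 acre = 13.89 * 4046.8564 = 56210.836 m^2. Sum: 273300 + 56210.836 = 329510.84 m^2. Result: 329510.84 m^2 ≈ 3.295e+05 m^2 (4 s.f.). Final answer: 3.295e+05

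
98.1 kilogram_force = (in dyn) 1 kilogram_force = 9.80665 N, so 98.1 kilogram_force = 98.1 * 9.80665 = 962.03236 N. 1 dyn = 1e-05 N, so 962.03236 N = 962.03236 / 1e-05 = 96203236 dyn ≈ 9.62e+07 dyn (4 s.f.). Final answer: 9.62e+07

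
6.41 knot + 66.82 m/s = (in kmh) 252.4. Check: 1 knot = 0.51444444 m/s, so 6.41 knot = 6.41 * 0.51444444 = 3.2975889 m/s. 66.82 m/s is already in m/s. Sum: 3.2975889 + 66.82 = 70.117589 m/s. 1 kmh = 0.27777778 m/s, so 70.117589 m/s = 70.117589 / 0.27777778 = 252.42332 kmh ≈ 252.4 kmh (4 s.f.).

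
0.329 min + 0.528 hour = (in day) 1 min = 60 s, so 0.329 min = 0.329 * 60 = 19.74 s. 1 hour = 3600 s, so 0.528 hour = 0.528 * 3600 = 1900.8 s. Sum: 19.74 + 1900.8 = 1920.54 s. 1 day = 86400 s, so 1920.54 s = 1920.54 / 86400 = 0.022228472 day ≈ 0.02223 day (4 s.f.). Final answer: 0.02223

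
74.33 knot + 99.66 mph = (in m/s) 1 knot = 0.51444444 m/s, so 74.33 knot = 74.33 * 0.51444444 = 38.238656 m/s. 1 mph = 0.44704 m/s, so 99.66 mph = 99.66 * 0.44704 = 44.552006 m/s. Sum: 38.238656 + 44.552006 = 82.790662 m/s. Result: 82.790662 m/s ≈ 82.79 m/s (4 s.f.). Final answer: 82.79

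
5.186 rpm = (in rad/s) 0.5431. Check: 1 rpm = 0.10471976 rad/s, so 5.186 rpm = 5.186 * 0.10471976 = 0.54307665 rad/s. Result: 0.54307665 rad/s ≈ 0.5431 rad/s (4 s.f.).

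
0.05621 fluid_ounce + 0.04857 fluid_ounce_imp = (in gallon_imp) 0.0006692. Check: 1 fluid_ounce = 2.957353e-05 m^3, so 0.05621 fluid_ounce = 0.05621 * 2.957353e-05 = 1.6623281e-06 m^3. 1 fluid_ounce_imp = 2.8413063e-05 m^3, so 0.04857 fluid_ounce_imp = 0.04857 * 2.8413063e-05 = 1.3800224e-06 m^3. Sum: 1.6623281e-06 + 1.3800224e-06 = 3.0423505e-06 m^3. 1 gallon_imp = 0.00454609 m^3, so 3.0423505e-06 m^3 = 3.0423505e-06 / 0.00454609 = 0.00066922356 gallon_imp ≈ 0.0006692 gallon_imp (4 s.f.).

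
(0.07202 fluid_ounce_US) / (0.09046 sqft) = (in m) 1 fluid_ounce_US = 2.957353e-05 m^3, so 0.07202 fluid_ounce_US = 0.07202 * 2.957353e-05 = 2.1298856e-06 m^3. 1 sqft = 0.09290304 m^2, so 0.09046 sqft = 0.09046 * 0.09290304 = 0.008404009 m^2. Combine: 2.1298856e-06 m^3 / 0.008404009 m^2 = 0.00025343685 m. Result: 0.00025343685 m ≈ 0.0002534 m (4 s.f.). Final answer: 0.0002534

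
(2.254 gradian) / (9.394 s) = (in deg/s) 0.2159. Check: 1 gradian = 0.015707963 rad, so 2.254 gradian = 2.254 * 0.015707963 = 0.035405749 rad. 9.394 s is already in s. Combine: 0.035405749 rad / 9.394 s = 0.0037689748 rad/s. 1 deg/s = 0.017453293 rad/s, so 0.0037689748 rad/s = 0.0037689748 / 0.017453293 = 0.21594635 deg/s ≈ 0.2159 deg/s (4 s.f.).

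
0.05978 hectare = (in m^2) 597.8. Check: 1 hectare = 10000 m^2, so 0.05978 hectare = 0.05978 * 10000 = 597.8 m^2. Result: 597.8 m^2.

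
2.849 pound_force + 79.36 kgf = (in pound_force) 177.8. Check: 1 pound_force = 4.4482216 N, so 2.849 pound_force = 2.849 * 4.4482216 = 12.672983 N. 1 kgf = 9.80665 N, so 79.36 kgf = 79.36 * 9.80665 = 778.25574 N. Sum: 12.672983 + 778.25574 = 790.92873 N. 1 pound_force = 4.4482216 N, so 790.92873 N = 790.92873 / 4.4482216 = 177.80785 pound_force ≈ 177.8 pound_force (4 s.f.).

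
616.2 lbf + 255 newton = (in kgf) 1 lbf = 4.4482216 N, so 616.2 lbf = 616.2 * 4.4482216 = 2740.9942 N. 255 newton = 255 N. Sum: 2740.9942 + 255 = 2995.9942 N. 1 kgf = 9.80665 N, so 2995.9942 N = 2995.9942 / 9.80665 = 305.50638 kgf ≈ 305.5 kgf (4 s.f.). Final answer: 305.5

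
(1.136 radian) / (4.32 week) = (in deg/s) 1.136 radian = 1.136 rad. 1 week = 604800 s, so 4.32 week = 4.32 * 604800 = 2612736 s. Combine: 1.136 rad / 2612736 s = 4.3479326e-07 rad/s. 1 deg/s = 0.017453293 rad/s, so 4.3479326e-07 rad/s = 4.3479326e-07 / 0.017453293 = 2.4911819e-05 deg/s ≈ 2.491e-05 deg/s (4 s.f.). Final answer: 2.491e-05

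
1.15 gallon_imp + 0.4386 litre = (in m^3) 1 gallon_imp = 0.00454609 m^3, so 1.15 gallon_imp = 1.15 * 0.00454609 = 0.0052280035 m^3. 1 litre = 0.001 m^3, so 0.4386 litre = 0.4386 * 0.001 = 0.0004386 m^3. Sum: 0.0052280035 + 0.0004386 = 0.0056666035 m^3. Result: 0.0056666035 m^3 ≈ 0.005667 m^3 (4 s.f.). Final answer: 0.005667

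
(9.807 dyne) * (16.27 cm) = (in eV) 1 dyne = 1e-05 N, so 9.807 dyne = 9.807 * 1e-05 = 9.807e-05 N. 1 cm = 0.01 m, so 16.27 cm = 16.27 * 0.01 = 0.1627 m. Combine: 9.807e-05 N * 0.1627 m = 1.5955989e-05 J. 1 eV = 1.6021766e-19 J, so 1.5955989e-05 J = 1.5955989e-05 / 1.6021766e-19 = 9.958945e+13 eV ≈ 9.959e+13 eV (4 s.f.). Final answer: 9.959e+13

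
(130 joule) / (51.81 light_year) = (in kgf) 130 joule = 130 J. 1 light_year = 9.4607305e+15 m, so 51.81 light_year = 51.81 * 9.4607305e+15 = 4.9016045e+17 m. Combine: 130 J / 4.9016045e+17 m = 2.6521928e-16 N. 1 kgf = 9.80665 N, so 2.6521928e-16 N = 2.6521928e-16 / 9.80665 = 2.704484e-17 kgf ≈ 2.704e-17 kgf (4 s.f.). Final answer: 2.704e-17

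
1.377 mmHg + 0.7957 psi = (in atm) 1 mmHg = 133.32237 Pa, so 1.377 mmHg = 1.377 * 133.32237 = 183.5849 Pa. 1 psi = 6894.7573 Pa, so 0.7957 psi = 0.7957 * 6894.7573 = 5486.1584 Pa. Sum: 183.5849 + 5486.1584 = 5669.7433 Pa. 1 atm = 101325 Pa, so 5669.7433 Pa = 5669.7433 / 101325 = 0.055956016 atm ≈ 0.05596 atm (4 s.f.). Final answer: 0.05596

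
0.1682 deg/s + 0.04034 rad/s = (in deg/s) 2.48. Check: 1 deg/s = 0.017453293 rad/s, so 0.1682 deg/s = 0.1682 * 0.017453293 = 0.0029356438 rad/s. 0.04034 rad/s is already in rad/s. Sum: 0.0029356438 + 0.04034 = 0.043275644 rad/s. 1 deg/s = 0.017453293 rad/s, so 0.043275644 rad/s = 0.043275644 / 0.017453293 = 2.4795117 deg/s ≈ 2.48 deg/s (4 s.f.).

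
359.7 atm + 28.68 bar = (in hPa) 3.931e+05. Check: 1 atm = 101325 Pa, so 359.7 atm = 359.7 * 101325 = 36446602 Pa. 1 bar = 100000 Pa, so 28.68 bar = 28.68 * 100000 = 2868000 Pa. Sum: 36446602 + 2868000 = 39314602 Pa. 1 hPa = 100 Pa, so 39314602 Pa = 39314602 / 100 = 393146.03 hPa ≈ 3.931e+05 hPa (4 s.f.).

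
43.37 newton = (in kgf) 4.423. Check: 43.37 newton = 43.37 N. 1 kgf = 9.80665 N, so 43.37 N = 43.37 / 9.80665 = 4.4225092 kgf ≈ 4.423 kgf (4 s.f.).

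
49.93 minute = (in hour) 0.8322. Check: 1 minute = 60 s, so 49.93 minute = 49.93 * 60 = 2995.8 s. 1 hour = 3600 s, so 2995.8 s = 2995.8 / 3600 = 0.83216667 hour ≈ 0.8322 hour (4 s.f.).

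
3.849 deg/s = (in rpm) 1 deg/s = 0.017453293 rad/s, so 3.849 deg/s = 3.849 * 0.017453293 = 0.067177723 rad/s. 1 rpm = 0.10471976 rad/s, so 0.067177723 rad/s = 0.067177723 / 0.10471976 = 0.6415 rpm. Final answer: 0.6415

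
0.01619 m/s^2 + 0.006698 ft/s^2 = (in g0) 0.01619 m/s^2 is already in m/s^2. 1 ft/s^2 = 0.3048 m/s^2, so 0.006698 ft/s^2 = 0.006698 * 0.3048 = 0.0020415504 m/s^2. Sum: 0.01619 + 0.0020415504 = 0.01823155 m/s^2. 1 g0 = 9.80665 m/s^2, so 0.01823155 m/s^2 = 0.01823155 / 9.80665 = 0.0018591008 g0 ≈ 0.001859 g0 (4 s.f.). Final answer: 0.001859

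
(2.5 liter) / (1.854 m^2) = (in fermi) 1 liter = 0.001 m^3, so 2.5 liter = 2.5 * 0.001 = 0.0025 m^3. 1.854 m^2 is already in m^2. Combine: 0.0025 m^3 / 1.854 m^2 = 0.0013484358 m. 1 fermi = 1e-15 m, so 0.0013484358 m = 0.0013484358 / 1e-15 = 1.3484358e+12 fermi ≈ 1.348e+12 fermi (4 s.f.). Final answer: 1.348e+12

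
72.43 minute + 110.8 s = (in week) 1 minute = 60 s, so 72.43 minute = 72.43 * 60 = 4345.8 s. 110.8 s is already in s. Sum: 4345.8 + 110.8 = 4456.6 s. 1 week = 604800 s, so 4456.6 s = 4456.6 / 604800 = 0.0073687169 week ≈ 0.007369 week (4 s.f.). Final answer: 0.007369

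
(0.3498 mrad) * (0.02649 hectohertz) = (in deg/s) 1 mrad = 0.001 rad, so 0.3498 mrad = 0.3498 * 0.001 = 0.0003498 rad. 1 hectohertz = 100 Hz, so 0.02649 hectohertz = 0.02649 * 100 = 2.649 Hz. Combine: 0.0003498 rad * 2.649 Hz = 0.0009266202 rad/s. 1 deg/s = 0.017453293 rad/s, so 0.0009266202 rad/s = 0.0009266202 / 0.017453293 = 0.053091427 deg/s ≈ 0.05309 deg/s (4 s.f.). Final answer: 0.05309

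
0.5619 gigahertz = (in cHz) 1 gigahertz = 1e+09 Hz, so 0.5619 gigahertz = 0.5619 * 1e+09 = 5.619e+08 Hz. 1 cHz = 0.01 Hz, so 5.619e+08 Hz = 5.619e+08 / 0.01 = 5.619e+10 cHz. Final answer: 5.619e+10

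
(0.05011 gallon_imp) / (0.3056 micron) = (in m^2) 745.4. Check: 1 gallon_imp = 0.00454609 m^3, so 0.05011 gallon_imp = 0.05011 * 0.00454609 = 0.00022780457 m^3. 1 micron = 1e-06 m, so 0.3056 micron = 0.3056 * 1e-06 = 3.056e-07 m. Combine: 0.00022780457 m^3 / 3.056e-07 m = 745.4338 m^2. Result: 745.4338 m^2 ≈ 745.4 m^2 (4 s.f.).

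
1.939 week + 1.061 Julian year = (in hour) 1 week = 604800 s, so 1.939 week = 1.939 * 604800 = 1172707.2 s. 1 Julian year = 31557600 s, so 1.061 Julian year = 1.061 * 31557600 = 33482614 s. Sum: 1172707.2 + 33482614 = 34655321 s. 1 hour = 3600 s, so 34655321 s = 34655321 / 3600 = 9626.478 hour ≈ 9626 hour (4 s.f.). Final answer: 9626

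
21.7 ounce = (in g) 1 ounce = 0.028349523 kg, so 21.7 ounce = 21.7 * 0.028349523 = 0.61518465 kg. 1 g = 0.001 kg, so 0.61518465 kg = 0.61518465 / 0.001 = 615.18465 g ≈ 615.2 g (4 s.f.). Final answer: 615.2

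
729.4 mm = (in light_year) 7.71e-17. Check: 1 mm = 0.001 m, so 729.4 mm = 729.4 * 0.001 = 0.7294 m. 1 light_year = 9.4607305e+15 m, so 0.7294 m = 0.7294 / 9.4607305e+15 = 7.7097641e-17 light_year ≈ 7.71e-17 light_year (4 s.f.).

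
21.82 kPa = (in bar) 1 kPa = 1000 Pa, so 21.82 kPa = 21.82 * 1000 = 21820 Pa. 1 bar = 100000 Pa, so 21820 Pa = 21820 / 100000 = 0.2182 bar. Final answer: 0.2182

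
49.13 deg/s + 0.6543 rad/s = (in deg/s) 86.62. Check: 1 deg/s = 0.017453293 rad/s, so 49.13 deg/s = 49.13 * 0.017453293 = 0.85748026 rad/s. 0.6543 rad/s is already in rad/s. Sum: 0.85748026 + 0.6543 = 1.5117803 rad/s. 1 deg/s = 0.017453293 rad/s, so 1.5117803 rad/s = 1.5117803 / 0.017453293 = 86.618629 deg/s ≈ 86.62 deg/s (4 s.f.).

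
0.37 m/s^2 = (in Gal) 1 Gal = 0.01 m/s^2, so 0.37 m/s^2 = 0.37 / 0.01 = 37 Gal. Final answer: 37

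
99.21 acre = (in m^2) 4.015e+05. Check: 1 acre = 4046.8564 m^2, so 99.21 acre = 99.21 * 4046.8564 = 401488.63 m^2. Result: 401488.63 m^2 ≈ 4.015e+05 m^2 (4 s.f.).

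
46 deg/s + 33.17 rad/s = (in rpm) 324.4. Check: 1 deg/s = 0.017453293 rad/s, so 46 deg/s = 46 * 0.017453293 = 0.80285146 rad/s. 33.17 rad/s is already in rad/s. Sum: 0.80285146 + 33.17 = 33.972851 rad/s. 1 rpm = 0.10471976 rad/s, so 33.972851 rad/s = 33.972851 / 0.10471976 = 324.41683 rpm ≈ 324.4 rpm (4 s.f.).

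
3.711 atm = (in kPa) 376. Check: 1 atm = 101325 Pa, so 3.711 atm = 3.711 * 101325 = 376017.08 Pa. 1 kPa = 1000 Pa, so 376017.08 Pa = 376017.08 / 1000 = 376.01708 kPa ≈ 376 kPa (4 s.f.).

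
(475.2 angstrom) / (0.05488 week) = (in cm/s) 1.432e-10. Check: 1 angstrom = 1e-10 m, so 475.2 angstrom = 475.2 * 1e-10 = 4.752e-08 m. 1 week = 604800 s, so 0.05488 week = 0.05488 * 604800 = 33191.424 s. Combine: 4.752e-08 m / 33191.424 s = 1.4316951e-12 m/s. 1 cm/s = 0.01 m/s, so 1.4316951e-12 m/s = 1.4316951e-12 / 0.01 = 1.4316951e-10 cm/s ≈ 1.432e-10 cm/s (4 s.f.).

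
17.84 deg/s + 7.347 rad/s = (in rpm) 73.13. Check: 1 deg/s = 0.017453293 rad/s, so 17.84 deg/s = 17.84 * 0.017453293 = 0.31136674 rad/s. 7.347 rad/s is already in rad/s. Sum: 0.31136674 + 7.347 = 7.6583667 rad/s. 1 rpm = 0.10471976 rad/s, so 7.6583667 rad/s = 7.6583667 / 0.10471976 = 73.132015 rpm ≈ 73.13 rpm (4 s.f.).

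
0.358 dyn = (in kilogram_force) 3.651e-07. Check: 1 dyn = 1e-05 N, so 0.358 dyn = 0.358 * 1e-05 = 3.58e-06 N. 1 kilogram_force = 9.80665 N, so 3.58e-06 N = 3.58e-06 / 9.80665 = 3.650584e-07 kilogram_force ≈ 3.651e-07 kilogram_force (4 s.f.).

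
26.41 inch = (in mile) 1 inch = 0.0254 m, so 26.41 inch = 26.41 * 0.0254 = 0.670814 m. 1 mile = 1609.344 m, so 0.670814 m = 0.670814 / 1609.344 = 0.00041682449 mile ≈ 0.0004168 mile (4 s.f.). Final answer: 0.0004168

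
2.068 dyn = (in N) 2.068e-05. Check: 1 dyn = 1e-05 N, so 2.068 dyn = 2.068 * 1e-05 = 2.068e-05 N. Result: 2.068e-05 N.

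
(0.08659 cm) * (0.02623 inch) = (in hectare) 5.769e-11. Check: 1 cm = 0.01 m, so 0.08659 cm = 0.08659 * 0.01 = 0.0008659 m. 1 inch = 0.0254 m, so 0.02623 inch = 0.02623 * 0.0254 = 0.000666242 m. Combine: 0.0008659 m * 0.000666242 m = 5.7689895e-07 m^2. 1 hectare = 10000 m^2, so 5.7689895e-07 m^2 = 5.7689895e-07 / 10000 = 5.7689895e-11 hectare ≈ 5.769e-11 hectare (4 s.f.).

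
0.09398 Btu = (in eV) 6.189e+20. Check: 1 Btu = 1055.0559 J, so 0.09398 Btu = 0.09398 * 1055.0559 = 99.154149 J. 1 eV = 1.6021766e-19 J, so 99.154149 J = 99.154149 / 1.6021766e-19 = 6.1887152e+20 eV ≈ 6.189e+20 eV (4 s.f.).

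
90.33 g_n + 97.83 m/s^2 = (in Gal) 9.837e+04. Check: 1 g_n = 9.80665 m/s^2, so 90.33 g_n = 90.33 * 9.80665 = 885.83469 m/s^2. 97.83 m/s^2 is already in m/s^2. Sum: 885.83469 + 97.83 = 983.66469 m/s^2. 1 Gal = 0.01 m/s^2, so 983.66469 m/s^2 = 983.66469 / 0.01 = 98366.469 Gal ≈ 9.837e+04 Gal (4 s.f.).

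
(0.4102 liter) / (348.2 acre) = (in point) 1 liter = 0.001 m^3, so 0.4102 liter = 0.4102 * 0.001 = 0.0004102 m^3. 1 acre = 4046.8564 m^2, so 348.2 acre = 348.2 * 4046.8564 = 1409115.4 m^2. Combine: 0.0004102 m^3 / 1409115.4 m^2 = 2.9110462e-10 m. 1 point = 0.00035277778 m, so 2.9110462e-10 m = 2.9110462e-10 / 0.00035277778 = 8.2517844e-07 point ≈ 8.252e-07 point (4 s.f.). Final answer: 8.252e-07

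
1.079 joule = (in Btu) 0.001023. Check: 1.079 joule = 1.079 J. 1 Btu = 1055.0559 J, so 1.079 J = 1.079 / 1055.0559 = 0.0010226947 Btu ≈ 0.001023 Btu (4 s.f.).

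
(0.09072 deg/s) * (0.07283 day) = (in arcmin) 3.425e+04. Check: 1 deg/s = 0.017453293 rad/s, so 0.09072 deg/s = 0.09072 * 0.017453293 = 0.0015833627 rad/s. 1 day = 86400 s, so 0.07283 day = 0.07283 * 86400 = 6292.512 s. Combine: 0.0015833627 rad/s * 6292.512 s = 9.9633288 rad. 1 arcmin = 0.00029088821 rad, so 9.9633288 rad = 9.9633288 / 0.00029088821 = 34251.401 arcmin ≈ 3.425e+04 arcmin (4 s.f.).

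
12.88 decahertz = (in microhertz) 1.288e+08. Check: 1 decahertz = 10 Hz, so 12.88 decahertz = 12.88 * 10 = 128.8 Hz. 1 microhertz = 1e-06 Hz, so 128.8 Hz = 128.8 / 1e-06 = 1.288e+08 microhertz.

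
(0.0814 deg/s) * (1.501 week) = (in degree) 7.39e+04. Check: 1 deg/s = 0.017453293 rad/s, so 0.0814 deg/s = 0.0814 * 0.017453293 = 0.001420698 rad/s. 1 week = 604800 s, so 1.501 week = 1.501 * 604800 = 907804.8 s. Combine: 0.001420698 rad/s * 907804.8 s = 1289.7165 rad. 1 degree = 0.017453293 rad, so 1289.7165 rad = 1289.7165 / 0.017453293 = 73895.311 degree ≈ 7.39e+04 degree (4 s.f.).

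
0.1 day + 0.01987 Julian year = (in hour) 1 day = 86400 s, so 0.1 day = 0.1 * 86400 = 8640 s. 1 Julian year = 31557600 s, so 0.01987 Julian year = 0.01987 * 31557600 = 627049.51 s. Sum: 8640 + 627049.51 = 635689.51 s. 1 hour = 3600 s, so 635689.51 s = 635689.51 / 3600 = 176.58042 hour ≈ 176.6 hour (4 s.f.). Final answer: 176.6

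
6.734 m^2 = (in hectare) 1 hectare = 10000 m^2, so 6.734 m^2 = 6.734 / 10000 = 0.0006734 hectare. Final answer: 0.0006734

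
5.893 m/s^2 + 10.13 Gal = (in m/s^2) 5.994. Check: 5.893 m/s^2 is already in m/s^2. 1 Gal = 0.01 m/s^2, so 10.13 Gal = 10.13 * 0.01 = 0.1013 m/s^2. Sum: 5.893 + 0.1013 = 5.9943 m/s^2. Result: 5.9943 m/s^2 ≈ 5.994 m/s^2 (4 s.f.).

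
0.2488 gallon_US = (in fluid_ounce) 31.85. Check: 1 gallon_US = 0.0037854118 m^3, so 0.2488 gallon_US = 0.2488 * 0.0037854118 = 0.00094181045 m^3. 1 fluid_ounce = 2.957353e-05 m^3, so 0.00094181045 m^3 = 0.00094181045 / 2.957353e-05 = 31.8464 fluid_ounce ≈ 31.85 fluid_ounce (4 s.f.).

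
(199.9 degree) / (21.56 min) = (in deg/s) 1 degree = 0.017453293 rad, so 199.9 degree = 199.9 * 0.017453293 = 3.4889132 rad. 1 min = 60 s, so 21.56 min = 21.56 * 60 = 1293.6 s. Combine: 3.4889132 rad / 1293.6 s = 0.0026970572 rad/s. 1 deg/s = 0.017453293 rad/s, so 0.0026970572 rad/s = 0.0026970572 / 0.017453293 = 0.15452999 deg/s ≈ 0.1545 deg/s (4 s.f.). Final answer: 0.1545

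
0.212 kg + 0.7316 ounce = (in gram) 232.7. Check: 0.212 kg is already in kg. 1 ounce = 0.028349523 kg, so 0.7316 ounce = 0.7316 * 0.028349523 = 0.020740511 kg. Sum: 0.212 + 0.020740511 = 0.23274051 kg. 1 gram = 0.001 kg, so 0.23274051 kg = 0.23274051 / 0.001 = 232.74051 gram ≈ 232.7 gram (4 s.f.).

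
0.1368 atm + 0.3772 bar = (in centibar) 51.58. Check: 1 atm = 101325 Pa, so 0.1368 atm = 0.1368 * 101325 = 13861.26 Pa. 1 bar = 100000 Pa, so 0.3772 bar = 0.3772 * 100000 = 37720 Pa. Sum: 13861.26 + 37720 = 51581.26 Pa. 1 centibar = 1000 Pa, so 51581.26 Pa = 51581.26 / 1000 = 51.58126 centibar ≈ 51.58 centibar (4 s.f.).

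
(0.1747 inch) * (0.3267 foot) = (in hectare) 1 inch = 0.0254 m, so 0.1747 inch = 0.1747 * 0.0254 = 0.00443738 m. 1 foot = 0.3048 m, so 0.3267 foot = 0.3267 * 0.3048 = 0.09957816 m. Combine: 0.00443738 m * 0.09957816 m = 0.00044186614 m^2. 1 hectare = 10000 m^2, so 0.00044186614 m^2 = 0.00044186614 / 10000 = 4.4186614e-08 hectare ≈ 4.419e-08 hectare (4 s.f.). Final answer: 4.419e-08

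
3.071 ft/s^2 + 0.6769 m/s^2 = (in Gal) 161.3. Check: 1 ft/s^2 = 0.3048 m/s^2, so 3.071 ft/s^2 = 3.071 * 0.3048 = 0.9360408 m/s^2. 0.6769 m/s^2 is already in m/s^2. Sum: 0.9360408 + 0.6769 = 1.6129408 m/s^2. 1 Gal = 0.01 m/s^2, so 1.6129408 m/s^2 = 1.6129408 / 0.01 = 161.29408 Gal ≈ 161.3 Gal (4 s.f.).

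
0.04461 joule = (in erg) 4.461e+05. Check: 0.04461 joule = 0.04461 J. 1 erg = 1e-07 J, so 0.04461 J = 0.04461 / 1e-07 = 446100 erg ≈ 4.461e+05 erg (4 s.f.).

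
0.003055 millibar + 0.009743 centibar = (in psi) 0.001457. Check: 1 millibar = 100 Pa, so 0.003055 millibar = 0.003055 * 100 = 0.3055 Pa. 1 centibar = 1000 Pa, so 0.009743 centibar = 0.009743 * 1000 = 9.743 Pa. Sum: 0.3055 + 9.743 = 10.0485 Pa. 1 psi = 6894.7573 Pa, so 10.0485 Pa = 10.0485 / 6894.7573 = 0.0014574117 psi ≈ 0.001457 psi (4 s.f.).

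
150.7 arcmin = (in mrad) 1 arcmin = 0.00029088821 rad, so 150.7 arcmin = 150.7 * 0.00029088821 = 0.043836853 rad. 1 mrad = 0.001 rad, so 0.043836853 rad = 0.043836853 / 0.001 = 43.836853 mrad ≈ 43.84 mrad (4 s.f.). Final answer: 43.84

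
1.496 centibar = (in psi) 0.217. Check: 1 centibar = 1000 Pa, so 1.496 centibar = 1.496 * 1000 = 1496 Pa. 1 psi = 6894.7573 Pa, so 1496 Pa = 1496 / 6894.7573 = 0.21697646 psi ≈ 0.217 psi (4 s.f.).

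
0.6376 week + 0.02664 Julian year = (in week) 2.028. Check: 1 week = 604800 s, so 0.6376 week = 0.6376 * 604800 = 385620.48 s. 1 Julian year = 31557600 s, so 0.02664 Julian year = 0.02664 * 31557600 = 840694.46 s. Sum: 385620.48 + 840694.46 = 1226314.9 s. 1 week = 604800 s, so 1226314.9 s = 1226314.9 / 604800 = 2.0276371 week ≈ 2.028 week (4 s.f.).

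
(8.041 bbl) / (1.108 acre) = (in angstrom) 2.851e+06. Check: 1 bbl = 0.15898729 m^3, so 8.041 bbl = 8.041 * 0.15898729 = 1.2784168 m^3. 1 acre = 4046.8564 m^2, so 1.108 acre = 1.108 * 4046.8564 = 4483.9169 m^2. Combine: 1.2784168 m^3 / 4483.9169 m^2 = 0.00028511163 m. 1 angstrom = 1e-10 m, so 0.00028511163 m = 0.00028511163 / 1e-10 = 2851116.3 angstrom ≈ 2.851e+06 angstrom (4 s.f.).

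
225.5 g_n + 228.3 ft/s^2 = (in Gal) 1 g_n = 9.80665 m/s^2, so 225.5 g_n = 225.5 * 9.80665 = 2211.3996 m/s^2. 1 ft/s^2 = 0.3048 m/s^2, so 228.3 ft/s^2 = 228.3 * 0.3048 = 69.58584 m/s^2. Sum: 2211.3996 + 69.58584 = 2280.9854 m/s^2. 1 Gal = 0.01 m/s^2, so 2280.9854 m/s^2 = 2280.9854 / 0.01 = 228098.54 Gal ≈ 2.281e+05 Gal (4 s.f.). Final answer: 2.281e+05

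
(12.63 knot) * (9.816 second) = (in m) 63.78. Check: 1 knot = 0.51444444 m/s, so 12.63 knot = 12.63 * 0.51444444 = 6.4974333 m/s. 9.816 second = 9.816 s. Combine: 6.4974333 m/s * 9.816 s = 63.778806 m. Result: 63.778806 m ≈ 63.78 m (4 s.f.).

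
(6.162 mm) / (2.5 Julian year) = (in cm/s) 1 mm = 0.001 m, so 6.162 mm = 6.162 * 0.001 = 0.006162 m. 1 Julian year = 31557600 s, so 2.5 Julian year = 2.5 * 31557600 = 78894000 s. Combine: 0.006162 m / 78894000 s = 7.8104799e-11 m/s. 1 cm/s = 0.01 m/s, so 7.8104799e-11 m/s = 7.8104799e-11 / 0.01 = 7.8104799e-09 cm/s ≈ 7.81e-09 cm/s (4 s.f.). Final answer: 7.81e-09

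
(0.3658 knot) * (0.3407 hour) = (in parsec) 7.48e-15. Check: 1 knot = 0.51444444 m/s, so 0.3658 knot = 0.3658 * 0.51444444 = 0.18818378 m/s. 1 hour = 3600 s, so 0.3407 hour = 0.3407 * 3600 = 1226.52 s. Combine: 0.18818378 m/s * 1226.52 s = 230.81117 m. 1 parsec = 3.0856776e+16 m, so 230.81117 m = 230.81117 / 3.0856776e+16 = 7.4800805e-15 parsec ≈ 7.48e-15 parsec (4 s.f.).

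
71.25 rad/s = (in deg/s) 4082. Check: 1 deg/s = 0.017453293 rad/s, so 71.25 rad/s = 71.25 / 0.017453293 = 4082.3243 deg/s ≈ 4082 deg/s (4 s.f.).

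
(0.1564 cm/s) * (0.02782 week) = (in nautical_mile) 1 cm/s = 0.01 m/s, so 0.1564 cm/s = 0.1564 * 0.01 = 0.001564 m/s. 1 week = 604800 s, so 0.02782 week = 0.02782 * 604800 = 16825.536 s. Combine: 0.001564 m/s * 16825.536 s = 26.315138 m. 1 nautical_mile = 1852 m, so 26.315138 m = 26.315138 / 1852 = 0.014209038 nautical_mile ≈ 0.01421 nautical_mile (4 s.f.). Final answer: 0.01421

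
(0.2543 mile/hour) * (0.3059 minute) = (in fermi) 2.087e+15. Check: 1 mile/hour = 0.44704 m/s, so 0.2543 mile/hour = 0.2543 * 0.44704 = 0.11368227 m/s. 1 minute = 60 s, so 0.3059 minute = 0.3059 * 60 = 18.354 s. Combine: 0.11368227 m/s * 18.354 s = 2.0865244 m. 1 fermi = 1e-15 m, so 2.0865244 m = 2.0865244 / 1e-15 = 2.0865244e+15 fermi ≈ 2.087e+15 fermi (4 s.f.).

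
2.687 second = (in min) 2.687 second = 2.687 s. 1 min = 60 s, so 2.687 s = 2.687 / 60 = 0.044783333 min ≈ 0.04478 min (4 s.f.). Final answer: 0.04478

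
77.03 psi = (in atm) 5.242. Check: 1 psi = 6894.7573 Pa, so 77.03 psi = 77.03 * 6894.7573 = 531103.15 Pa. 1 atm = 101325 Pa, so 531103.15 Pa = 531103.15 / 101325 = 5.2415806 atm ≈ 5.242 atm (4 s.f.).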